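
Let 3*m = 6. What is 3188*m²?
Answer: 12752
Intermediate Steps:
m = 2 (m = (⅓)*6 = 2)
3188*m² = 3188*2² = 3188*4 = 12752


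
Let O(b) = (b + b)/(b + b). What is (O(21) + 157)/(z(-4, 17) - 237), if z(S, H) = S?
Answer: -158/241 ≈ -0.65560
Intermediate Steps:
O(b) = 1 (O(b) = (2*b)/((2*b)) = (2*b)*(1/(2*b)) = 1)
(O(21) + 157)/(z(-4, 17) - 237) = (1 + 157)/(-4 - 237) = 158/(-241) = 158*(-1/241) = -158/241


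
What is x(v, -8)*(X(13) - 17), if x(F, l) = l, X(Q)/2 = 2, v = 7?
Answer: 104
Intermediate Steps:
X(Q) = 4 (X(Q) = 2*2 = 4)
x(v, -8)*(X(13) - 17) = -8*(4 - 17) = -8*(-13) = 104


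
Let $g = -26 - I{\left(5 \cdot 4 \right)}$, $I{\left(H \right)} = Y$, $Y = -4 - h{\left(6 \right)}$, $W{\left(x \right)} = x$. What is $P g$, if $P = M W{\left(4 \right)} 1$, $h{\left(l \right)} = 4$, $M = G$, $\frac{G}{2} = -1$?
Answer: $144$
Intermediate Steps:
$G = -2$ ($G = 2 \left(-1\right) = -2$)
$M = -2$
$Y = -8$ ($Y = -4 - 4 = -8$)
$I{\left(H \right)} = -8$
$g = -18$ ($g = -26 - -8 = -26 + 8 = -18$)
$P = -8$ ($P = \left(-2\right) 4 \cdot 1 = \left(-8\right) 1 = -8$)
$P g = \left(-8\right) \left(-18\right) = 144$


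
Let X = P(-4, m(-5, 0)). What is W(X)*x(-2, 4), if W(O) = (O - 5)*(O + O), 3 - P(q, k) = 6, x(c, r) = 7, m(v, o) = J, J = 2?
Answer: 336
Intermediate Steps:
m(v, o) = 2
P(q, k) = -3 (P(q, k) = 3 - 1*6 = 3 - 6 = -3)
X = -3
W(O) = 2*O*(-5 + O) (W(O) = (-5 + O)*(2*O) = 2*O*(-5 + O))
W(X)*x(-2, 4) = (2*(-3)*(-5 - 3))*7 = (2*(-3)*(-8))*7 = 48*7 = 336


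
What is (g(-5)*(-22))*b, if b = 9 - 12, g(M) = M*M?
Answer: 1650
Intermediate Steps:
g(M) = M²
b = -3
(g(-5)*(-22))*b = ((-5)²*(-22))*(-3) = (25*(-22))*(-3) = -550*(-3) = 1650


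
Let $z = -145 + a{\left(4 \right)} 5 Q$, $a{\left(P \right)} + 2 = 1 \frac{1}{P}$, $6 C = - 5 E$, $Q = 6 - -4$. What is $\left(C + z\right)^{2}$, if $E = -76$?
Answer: $\frac{1030225}{36} \approx 28617.0$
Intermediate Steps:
$Q = 10$ ($Q = 6 + 4 = 10$)
$C = \frac{190}{3}$ ($C = \frac{\left(-5\right) \left(-76\right)}{6} = \frac{1}{6} \cdot 380 = \frac{190}{3} \approx 63.333$)
$a{\left(P \right)} = -2 + \frac{1}{P}$ ($a{\left(P \right)} = -2 + 1 \frac{1}{P} = -2 + \frac{1}{P}$)
$z = - \frac{465}{2}$ ($z = -145 + \left(-2 + \frac{1}{4}\right) 5 \cdot 10 = -145 + \left(- \frac{7}{4}\right) 5 \cdot 10 = -145 - \frac{175}{2} = - \frac{465}{2} \approx -232.5$)
$\left(C + z\right)^{2} = \left(\frac{190}{3} - \frac{465}{2}\right)^{2} = \left(- \frac{1015}{6}\right)^{2} = \frac{1030225}{36}$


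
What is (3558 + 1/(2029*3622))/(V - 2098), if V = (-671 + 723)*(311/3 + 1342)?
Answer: 15688726323/322225920148 ≈ 0.048689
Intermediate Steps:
V = 225524/3 (V = 52*(311*(1/3) + 1342) = 52*(311/3 + 1342) = 52*(4337/3) = 225524/3 ≈ 75175.)
(3558 + 1/(2029*3622))/(V - 2098) = (3558 + 1/(2029*3622))/(225524/3 - 2098) = (3558 + (1/2029)*(1/3622))/(219230/3) = (3558 + 1/7349038)*(3/219230) = (26147877205/7349038)*(3/219230) = 15688726323/322225920148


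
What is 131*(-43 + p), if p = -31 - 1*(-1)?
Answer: -9563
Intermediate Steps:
p = -30 (p = -31 + 1 = -30)
131*(-43 + p) = 131*(-43 - 30) = 131*(-73) = -9563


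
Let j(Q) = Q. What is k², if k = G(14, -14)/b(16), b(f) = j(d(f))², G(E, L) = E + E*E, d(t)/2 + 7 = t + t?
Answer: 441/62500 ≈ 0.0070560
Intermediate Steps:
d(t) = -14 + 4*t (d(t) = -14 + 2*(t + t) = -14 + 2*(2*t) = -14 + 4*t)
G(E, L) = E + E²
b(f) = (-14 + 4*f)²
k = 21/250 (k = (14*(1 + 14))/((4*(-7 + 2*16)²)) = (14*15)/((4*(-7 + 32)²)) = 210/((4*25²)) = 210/((4*625)) = 210/2500 = 210*(1/2500) = 21/250 ≈ 0.084000)
k² = (21/250)² = 441/62500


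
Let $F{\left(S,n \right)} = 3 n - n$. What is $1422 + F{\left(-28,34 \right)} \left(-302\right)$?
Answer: $-19114$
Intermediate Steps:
$F{\left(S,n \right)} = 2 n$
$1422 + F{\left(-28,34 \right)} \left(-302\right) = 1422 + 2 \cdot 34 \left(-302\right) = 1422 + 68 \left(-302\right) = 1422 - 20536 = -19114$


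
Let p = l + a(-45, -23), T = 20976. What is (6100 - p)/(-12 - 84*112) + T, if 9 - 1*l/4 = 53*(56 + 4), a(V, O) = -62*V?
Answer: 98788963/4710 ≈ 20974.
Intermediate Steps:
l = -12684 (l = 36 - 212*(56 + 4) = 36 - 212*60 = 36 - 4*3180 = 36 - 12720 = -12684)
p = -9894 (p = -12684 - 62*(-45) = -12684 + 2790 = -9894)
(6100 - p)/(-12 - 84*112) + T = (6100 - 1*(-9894))/(-12 - 84*112) + 20976 = (6100 + 9894)/(-12 - 9408) + 20976 = 15994/(-9420) + 20976 = 15994*(-1/9420) + 20976 = -7997/4710 + 20976 = 98788963/4710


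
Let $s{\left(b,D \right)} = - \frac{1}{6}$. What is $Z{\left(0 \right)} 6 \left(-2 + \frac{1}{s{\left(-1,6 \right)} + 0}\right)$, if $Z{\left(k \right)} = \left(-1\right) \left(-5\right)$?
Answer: $-240$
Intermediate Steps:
$s{\left(b,D \right)} = - \frac{1}{6}$ ($s{\left(b,D \right)} = \left(-1\right) \frac{1}{6} = - \frac{1}{6}$)
$Z{\left(k \right)} = 5$
$Z{\left(0 \right)} 6 \left(-2 + \frac{1}{s{\left(-1,6 \right)} + 0}\right) = 5 \cdot 6 \left(-2 + \frac{1}{- \frac{1}{6} + 0}\right) = 5 \cdot 6 \left(-2 + \frac{1}{- \frac{1}{6}}\right) = 5 \cdot 6 \left(-2 - 6\right) = 5 \cdot 6 \left(-8\right) = 5 \left(-48\right) = -240$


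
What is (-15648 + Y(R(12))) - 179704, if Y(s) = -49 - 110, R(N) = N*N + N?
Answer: -195511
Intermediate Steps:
R(N) = N + N² (R(N) = N² + N = N + N²)
Y(s) = -159
(-15648 + Y(R(12))) - 179704 = (-15648 - 159) - 179704 = -15807 - 179704 = -195511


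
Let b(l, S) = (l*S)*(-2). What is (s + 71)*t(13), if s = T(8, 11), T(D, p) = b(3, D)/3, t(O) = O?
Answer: 715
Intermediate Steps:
b(l, S) = -2*S*l (b(l, S) = (S*l)*(-2) = -2*S*l)
T(D, p) = -2*D (T(D, p) = -2*D*3/3 = -6*D*(⅓) = -2*D)
s = -16 (s = -2*8 = -16)
(s + 71)*t(13) = (-16 + 71)*13 = 55*13 = 715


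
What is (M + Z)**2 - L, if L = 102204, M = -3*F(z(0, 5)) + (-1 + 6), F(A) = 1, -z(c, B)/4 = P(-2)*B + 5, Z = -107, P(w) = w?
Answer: -91179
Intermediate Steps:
z(c, B) = -20 + 8*B (z(c, B) = -4*(-2*B + 5) = -4*(5 - 2*B) = -20 + 8*B)
M = 2 (M = -3*1 + (-1 + 6) = -3 + 5 = 2)
(M + Z)**2 - L = (2 - 107)**2 - 1*102204 = (-105)**2 - 102204 = 11025 - 102204 = -91179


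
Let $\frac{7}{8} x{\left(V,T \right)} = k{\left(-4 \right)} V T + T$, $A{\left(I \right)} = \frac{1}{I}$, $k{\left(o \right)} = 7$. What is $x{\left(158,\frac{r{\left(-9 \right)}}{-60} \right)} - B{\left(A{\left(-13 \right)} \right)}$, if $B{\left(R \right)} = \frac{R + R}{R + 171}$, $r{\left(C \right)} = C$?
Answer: $\frac{7379297}{38885} \approx 189.77$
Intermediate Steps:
$x{\left(V,T \right)} = \frac{8 T}{7} + 8 T V$ ($x{\left(V,T \right)} = \frac{8 \left(7 V T + T\right)}{7} = \frac{8 \left(7 T V + T\right)}{7} = \frac{8 \left(T + 7 T V\right)}{7} = \frac{8 T}{7} + 8 T V$)
$B{\left(R \right)} = \frac{2 R}{171 + R}$
$x{\left(158,\frac{r{\left(-9 \right)}}{-60} \right)} - B{\left(A{\left(-13 \right)} \right)} = \frac{8 \left(- \frac{9}{-60}\right) \left(1 + 7 \cdot 158\right)}{7} - \frac{2}{\left(-13\right) \left(171 + \frac{1}{-13}\right)} = \frac{8 \left(\left(-9\right) \left(- \frac{1}{60}\right)\right) \left(1 + 1106\right)}{7} - 2 \left(- \frac{1}{13}\right) \frac{1}{171 - \frac{1}{13}} = \frac{8}{7} \cdot \frac{3}{20} \cdot 1107 - 2 \left(- \frac{1}{13}\right) \frac{1}{\frac{2222}{13}} = \frac{6642}{35} - 2 \left(- \frac{1}{13}\right) \frac{13}{2222} = \frac{6642}{35} - - \frac{1}{1111} = \frac{6642}{35} + \frac{1}{1111} = \frac{7379297}{38885}$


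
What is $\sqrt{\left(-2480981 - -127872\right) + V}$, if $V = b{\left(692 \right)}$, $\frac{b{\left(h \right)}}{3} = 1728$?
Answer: $5 i \sqrt{93917} \approx 1532.3 i$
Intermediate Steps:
$b{\left(h \right)} = 5184$ ($b{\left(h \right)} = 3 \cdot 1728 = 5184$)
$V = 5184$
$\sqrt{\left(-2480981 - -127872\right) + V} = \sqrt{\left(-2480981 - -127872\right) + 5184} = \sqrt{\left(-2480981 + 127872\right) + 5184} = \sqrt{-2353109 + 5184} = \sqrt{-2347925} = 5 i \sqrt{93917}$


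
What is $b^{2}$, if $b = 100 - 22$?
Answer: $6084$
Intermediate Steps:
$b = 78$
$b^{2} = 78^{2} = 6084$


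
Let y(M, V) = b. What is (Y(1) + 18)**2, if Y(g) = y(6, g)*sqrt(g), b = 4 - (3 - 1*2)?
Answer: 441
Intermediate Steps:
b = 3 (b = 4 - (3 - 2) = 4 - 1*1 = 4 - 1 = 3)
y(M, V) = 3
Y(g) = 3*sqrt(g)
(Y(1) + 18)**2 = (3*sqrt(1) + 18)**2 = (3*1 + 18)**2 = (3 + 18)**2 = 21**2 = 441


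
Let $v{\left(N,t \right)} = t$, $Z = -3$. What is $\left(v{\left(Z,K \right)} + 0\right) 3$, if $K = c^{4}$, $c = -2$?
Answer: $48$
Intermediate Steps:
$K = 16$ ($K = \left(-2\right)^{4} = 16$)
$\left(v{\left(Z,K \right)} + 0\right) 3 = \left(16 + 0\right) 3 = 16 \cdot 3 = 48$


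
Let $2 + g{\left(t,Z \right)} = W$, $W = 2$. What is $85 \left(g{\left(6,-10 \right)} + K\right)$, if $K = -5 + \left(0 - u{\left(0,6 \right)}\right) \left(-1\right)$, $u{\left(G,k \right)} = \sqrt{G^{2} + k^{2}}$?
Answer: $85$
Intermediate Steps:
$g{\left(t,Z \right)} = 0$ ($g{\left(t,Z \right)} = -2 + 2 = 0$)
$K = 1$ ($K = -5 + \left(0 - \sqrt{0^{2} + 6^{2}}\right) \left(-1\right) = -5 + \left(0 - \sqrt{0 + 36}\right) \left(-1\right) = -5 + \left(0 - \sqrt{36}\right) \left(-1\right) = -5 + \left(0 - 6\right) \left(-1\right) = -5 - -6 = -5 + 6 = 1$)
$85 \left(g{\left(6,-10 \right)} + K\right) = 85 \left(0 + 1\right) = 85 \cdot 1 = 85$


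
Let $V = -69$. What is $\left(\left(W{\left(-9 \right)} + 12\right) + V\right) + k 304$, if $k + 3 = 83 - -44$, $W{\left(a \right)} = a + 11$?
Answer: $37641$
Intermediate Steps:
$W{\left(a \right)} = 11 + a$
$k = 124$ ($k = -3 + \left(83 - -44\right) = -3 + \left(83 + 44\right) = -3 + 127 = 124$)
$\left(\left(W{\left(-9 \right)} + 12\right) + V\right) + k 304 = \left(\left(\left(11 - 9\right) + 12\right) - 69\right) + 124 \cdot 304 = \left(\left(2 + 12\right) - 69\right) + 37696 = \left(14 - 69\right) + 37696 = -55 + 37696 = 37641$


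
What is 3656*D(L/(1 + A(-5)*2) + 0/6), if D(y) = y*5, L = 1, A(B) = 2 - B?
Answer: 3656/3 ≈ 1218.7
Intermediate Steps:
D(y) = 5*y
3656*D(L/(1 + A(-5)*2) + 0/6) = 3656*(5*(1/(1 + (2 - 1*(-5))*2) + 0/6)) = 3656*(5*(1/(1 + (2 + 5)*2) + 0*(⅙))) = 3656*(5*(1/(1 + 7*2) + 0)) = 3656*(5*(1/(1 + 14) + 0)) = 3656*(5*(1/15 + 0)) = 3656*(5*(1/15)) = 3656*(⅓) = 3656/3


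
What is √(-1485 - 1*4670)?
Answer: I*√6155 ≈ 78.454*I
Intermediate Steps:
√(-1485 - 1*4670) = √(-1485 - 4670) = √(-6155) = I*√6155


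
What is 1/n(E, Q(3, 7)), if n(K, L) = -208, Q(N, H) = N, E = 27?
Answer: -1/208 ≈ -0.0048077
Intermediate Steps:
1/n(E, Q(3, 7)) = 1/(-208) = -1/208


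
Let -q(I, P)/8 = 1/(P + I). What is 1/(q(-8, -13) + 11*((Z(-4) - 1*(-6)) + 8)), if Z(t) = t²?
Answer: 21/6938 ≈ 0.0030268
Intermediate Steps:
q(I, P) = -8/(I + P) (q(I, P) = -8/(P + I) = -8/(I + P))
1/(q(-8, -13) + 11*((Z(-4) - 1*(-6)) + 8)) = 1/(-8/(-8 - 13) + 11*(((-4)² - 1*(-6)) + 8)) = 1/(-8/(-21) + 11*((16 + 6) + 8)) = 1/(-8*(-1/21) + 11*(22 + 8)) = 1/(8/21 + 11*30) = 1/(8/21 + 330) = 1/(6938/21) = 21/6938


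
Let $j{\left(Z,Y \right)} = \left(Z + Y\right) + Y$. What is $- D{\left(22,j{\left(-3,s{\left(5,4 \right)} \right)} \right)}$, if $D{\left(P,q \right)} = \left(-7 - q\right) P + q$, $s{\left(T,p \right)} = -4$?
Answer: $-77$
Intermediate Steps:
$j{\left(Z,Y \right)} = Z + 2 Y$ ($j{\left(Z,Y \right)} = \left(Y + Z\right) + Y = Z + 2 Y$)
$D{\left(P,q \right)} = q + P \left(-7 - q\right)$ ($D{\left(P,q \right)} = P \left(-7 - q\right) + q = q + P \left(-7 - q\right)$)
$- D{\left(22,j{\left(-3,s{\left(5,4 \right)} \right)} \right)} = - (\left(-3 + 2 \left(-4\right)\right) - 154 - 22 \left(-3 + 2 \left(-4\right)\right)) = - (\left(-3 - 8\right) - 154 - 22 \left(-3 - 8\right)) = - (-11 - 154 - 22 \left(-11\right)) = - (-11 - 154 + 242) = \left(-1\right) 77 = -77$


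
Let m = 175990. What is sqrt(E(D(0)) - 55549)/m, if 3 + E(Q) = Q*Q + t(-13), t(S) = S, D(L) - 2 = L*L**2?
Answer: I*sqrt(55561)/175990 ≈ 0.0013394*I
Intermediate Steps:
D(L) = 2 + L**3 (D(L) = 2 + L*L**2 = 2 + L**3)
E(Q) = -16 + Q**2 (E(Q) = -3 + (Q*Q - 13) = -3 + (Q**2 - 13) = -3 + (-13 + Q**2) = -16 + Q**2)
sqrt(E(D(0)) - 55549)/m = sqrt((-16 + (2 + 0**3)**2) - 55549)/175990 = sqrt((-16 + (2 + 0)**2) - 55549)*(1/175990) = sqrt((-16 + 2**2) - 55549)*(1/175990) = sqrt((-16 + 4) - 55549)*(1/175990) = sqrt(-12 - 55549)*(1/175990) = sqrt(-55561)*(1/175990) = (I*sqrt(55561))*(1/175990) = I*sqrt(55561)/175990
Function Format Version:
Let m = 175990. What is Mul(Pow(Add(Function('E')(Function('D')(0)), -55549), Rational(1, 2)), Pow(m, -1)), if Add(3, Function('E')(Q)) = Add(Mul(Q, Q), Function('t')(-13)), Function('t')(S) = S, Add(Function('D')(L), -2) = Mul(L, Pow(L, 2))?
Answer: Mul(Rational(1, 175990), I, Pow(55561, Rational(1, 2))) ≈ Mul(0.0013394, I)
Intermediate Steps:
Function('D')(L) = Add(2, Pow(L, 3)) (Function('D')(L) = Add(2, Mul(L, Pow(L, 2))) = Add(2, Pow(L, 3)))
Function('E')(Q) = Add(-16, Pow(Q, 2)) (Function('E')(Q) = Add(-3, Add(Mul(Q, Q), -13)) = Add(-3, Add(Pow(Q, 2), -13)) = Add(-3, Add(-13, Pow(Q, 2))) = Add(-16, Pow(Q, 2)))
Mul(Pow(Add(Function('E')(Function('D')(0)), -55549), Rational(1, 2)), Pow(m, -1)) = Mul(Pow(Add(Add(-16, Pow(Add(2, Pow(0, 3)), 2)), -55549), Rational(1, 2)), Pow(175990, -1)) = Mul(Pow(Add(Add(-16, Pow(Add(2, 0), 2)), -55549), Rational(1, 2)), Rational(1, 175990)) = Mul(Pow(Add(Add(-16, Pow(2, 2)), -55549), Rational(1, 2)), Rational(1, 175990)) = Mul(Pow(Add(Add(-16, 4), -55549), Rational(1, 2)), Rational(1, 175990)) = Mul(Pow(Add(-12, -55549), Rational(1, 2)), Rational(1, 175990)) = Mul(Pow(-55561, Rational(1, 2)), Rational(1, 175990)) = Mul(Mul(I, Pow(55561, Rational(1, 2))), Rational(1, 175990)) = Mul(Rational(1, 175990), I, Pow(55561, Rational(1, 2)))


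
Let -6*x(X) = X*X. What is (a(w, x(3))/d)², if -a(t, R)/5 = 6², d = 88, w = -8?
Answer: 2025/484 ≈ 4.1839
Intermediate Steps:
x(X) = -X²/6 (x(X) = -X*X/6 = -X²/6)
a(t, R) = -180 (a(t, R) = -5*6² = -5*36 = -180)
(a(w, x(3))/d)² = (-180/88)² = (-180*1/88)² = (-45/22)² = 2025/484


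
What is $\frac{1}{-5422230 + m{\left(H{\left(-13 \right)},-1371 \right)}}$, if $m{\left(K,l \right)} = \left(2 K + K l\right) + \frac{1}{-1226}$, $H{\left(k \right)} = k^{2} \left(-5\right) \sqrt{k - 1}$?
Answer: $- \frac{8150023780706}{72351085570034936961} - \frac{1738765832180 i \sqrt{14}}{72351085570034936961} \approx -1.1265 \cdot 10^{-7} - 8.9921 \cdot 10^{-8} i$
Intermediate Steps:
$H{\left(k \right)} = - 5 k^{2} \sqrt{-1 + k}$
$m{\left(K,l \right)} = - \frac{1}{1226} + 2 K + K l$ ($m{\left(K,l \right)} = \left(2 K + K l\right) - \frac{1}{1226} = - \frac{1}{1226} + 2 K + K l$)
$\frac{1}{-5422230 + m{\left(H{\left(-13 \right)},-1371 \right)}} = \frac{1}{-5422230 + \left(- \frac{1}{1226} + 2 \left(- 5 \left(-13\right)^{2} \sqrt{-1 - 13}\right) + - 5 \left(-13\right)^{2} \sqrt{-1 - 13} \left(-1371\right)\right)} = \frac{1}{-5422230 + \left(- \frac{1}{1226} + 2 \left(\left(-5\right) 169 \sqrt{-14}\right) + \left(-5\right) 169 \sqrt{-14} \left(-1371\right)\right)} = \frac{1}{-5422230 + \left(- \frac{1}{1226} + 2 \left(\left(-5\right) 169 i \sqrt{14}\right) + \left(-5\right) 169 i \sqrt{14} \left(-1371\right)\right)} = \frac{1}{-5422230 + \left(- \frac{1}{1226} + 2 \left(- 845 i \sqrt{14}\right) + - 845 i \sqrt{14} \left(-1371\right)\right)} = \frac{1}{-5422230 - \left(\frac{1}{1226} - 1156805 i \sqrt{14}\right)} = \frac{1}{- \frac{6647653981}{1226} + 1156805 i \sqrt{14}}$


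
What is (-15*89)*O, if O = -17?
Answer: 22695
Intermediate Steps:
(-15*89)*O = -15*89*(-17) = -1335*(-17) = 22695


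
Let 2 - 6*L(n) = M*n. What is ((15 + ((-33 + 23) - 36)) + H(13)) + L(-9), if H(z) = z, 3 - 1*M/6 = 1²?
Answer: ⅓ ≈ 0.33333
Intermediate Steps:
M = 12 (M = 18 - 6*1² = 18 - 6*1 = 18 - 6 = 12)
L(n) = ⅓ - 2*n
((15 + ((-33 + 23) - 36)) + H(13)) + L(-9) = ((15 + ((-33 + 23) - 36)) + 13) + (⅓ - 2*(-9)) = ((15 + (-10 - 36)) + 13) + (⅓ + 18) = ((15 - 46) + 13) + 55/3 = (-31 + 13) + 55/3 = -18 + 55/3 = ⅓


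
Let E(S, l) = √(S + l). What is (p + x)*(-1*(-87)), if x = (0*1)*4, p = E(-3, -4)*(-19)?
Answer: -1653*I*√7 ≈ -4373.4*I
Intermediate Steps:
p = -19*I*√7 (p = √(-3 - 4)*(-19) = √(-7)*(-19) = (I*√7)*(-19) = -19*I*√7 ≈ -50.269*I)
x = 0 (x = 0*4 = 0)
(p + x)*(-1*(-87)) = (-19*I*√7 + 0)*(-1*(-87)) = -19*I*√7*87 = -1653*I*√7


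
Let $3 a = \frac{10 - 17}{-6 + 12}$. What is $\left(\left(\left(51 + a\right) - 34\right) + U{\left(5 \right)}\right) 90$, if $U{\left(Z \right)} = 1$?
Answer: $1585$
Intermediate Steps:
$a = - \frac{7}{18}$ ($a = \frac{\left(10 - 17\right) \frac{1}{-6 + 12}}{3} = \frac{\left(-7\right) \frac{1}{6}}{3} = \frac{1}{3} \left(- \frac{7}{6}\right) = - \frac{7}{18} \approx -0.38889$)
$\left(\left(\left(51 + a\right) - 34\right) + U{\left(5 \right)}\right) 90 = \left(\left(\left(51 - \frac{7}{18}\right) - 34\right) + 1\right) 90 = \left(\left(\frac{911}{18} - 34\right) + 1\right) 90 = \left(\frac{299}{18} + 1\right) 90 = \frac{317}{18} \cdot 90 = 1585$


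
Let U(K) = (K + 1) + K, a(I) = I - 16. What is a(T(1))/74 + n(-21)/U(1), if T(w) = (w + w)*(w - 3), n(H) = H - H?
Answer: -10/37 ≈ -0.27027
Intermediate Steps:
n(H) = 0
T(w) = 2*w*(-3 + w) (T(w) = (2*w)*(-3 + w) = 2*w*(-3 + w))
a(I) = -16 + I
U(K) = 1 + 2*K (U(K) = (1 + K) + K = 1 + 2*K)
a(T(1))/74 + n(-21)/U(1) = (-16 + 2*1*(-3 + 1))/74 + 0/(1 + 2*1) = (-16 + 2*1*(-2))*(1/74) + 0/(1 + 2) = (-16 - 4)*(1/74) + 0/3 = -20*1/74 + 0*(1/3) = -10/37 + 0 = -10/37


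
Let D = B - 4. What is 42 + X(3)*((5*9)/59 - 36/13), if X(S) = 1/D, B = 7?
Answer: 31701/767 ≈ 41.331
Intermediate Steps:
D = 3 (D = 7 - 4 = 3)
X(S) = 1/3
42 + X(3)*((5*9)/59 - 36/13) = 42 + ((5*9)/59 - 36/13)/3 = 42 + (45*(1/59) - 36*1/13)/3 = 42 + (45/59 - 36/13)/3 = 42 + (1/3)*(-1539/767) = 42 - 513/767 = 31701/767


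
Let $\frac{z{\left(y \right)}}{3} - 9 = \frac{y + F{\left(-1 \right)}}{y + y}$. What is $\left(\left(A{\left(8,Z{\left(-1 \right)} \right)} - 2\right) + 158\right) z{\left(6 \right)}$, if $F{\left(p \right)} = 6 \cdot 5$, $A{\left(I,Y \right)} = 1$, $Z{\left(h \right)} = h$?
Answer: $5652$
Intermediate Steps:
$F{\left(p \right)} = 30$
$z{\left(y \right)} = 27 + \frac{3 \left(30 + y\right)}{2 y}$ ($z{\left(y \right)} = 27 + 3 \frac{y + 30}{y + y} = 27 + 3 \frac{30 + y}{2 y} = 27 + \frac{3 \left(30 + y\right)}{2 y}$)
$\left(\left(A{\left(8,Z{\left(-1 \right)} \right)} - 2\right) + 158\right) z{\left(6 \right)} = \left(\left(1 - 2\right) + 158\right) \left(\frac{57}{2} + \frac{45}{6}\right) = \left(\left(1 - 2\right) + 158\right) \left(\frac{57}{2} + 45 \cdot \frac{1}{6}\right) = \left(-1 + 158\right) \left(\frac{57}{2} + \frac{15}{2}\right) = 157 \cdot 36 = 5652$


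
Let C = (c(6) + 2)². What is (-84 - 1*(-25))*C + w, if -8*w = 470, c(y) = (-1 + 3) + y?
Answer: -23835/4 ≈ -5958.8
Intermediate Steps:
c(y) = 2 + y
w = -235/4 (w = -⅛*470 = -235/4 ≈ -58.750)
C = 100 (C = ((2 + 6) + 2)² = (8 + 2)² = 10² = 100)
(-84 - 1*(-25))*C + w = (-84 - 1*(-25))*100 - 235/4 = (-84 + 25)*100 - 235/4 = -59*100 - 235/4 = -5900 - 235/4 = -23835/4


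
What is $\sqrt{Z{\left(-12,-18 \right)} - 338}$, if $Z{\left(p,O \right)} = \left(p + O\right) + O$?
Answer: $i \sqrt{386} \approx 19.647 i$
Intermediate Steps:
$Z{\left(p,O \right)} = p + 2 O$ ($Z{\left(p,O \right)} = \left(O + p\right) + O = p + 2 O$)
$\sqrt{Z{\left(-12,-18 \right)} - 338} = \sqrt{\left(-12 + 2 \left(-18\right)\right) - 338} = \sqrt{\left(-12 - 36\right) - 338} = \sqrt{-48 - 338} = \sqrt{-386} = i \sqrt{386}$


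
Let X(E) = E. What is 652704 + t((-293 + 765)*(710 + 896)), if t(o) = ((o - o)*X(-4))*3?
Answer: 652704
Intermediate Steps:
t(o) = 0 (t(o) = ((o - o)*(-4))*3 = (0*(-4))*3 = 0*3 = 0)
652704 + t((-293 + 765)*(710 + 896)) = 652704 + 0 = 652704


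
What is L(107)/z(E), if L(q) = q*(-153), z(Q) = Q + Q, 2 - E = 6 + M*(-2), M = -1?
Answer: 5457/4 ≈ 1364.3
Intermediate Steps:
E = -6 (E = 2 - (6 - 1*(-2)) = 2 - (6 + 2) = 2 - 1*8 = 2 - 8 = -6)
z(Q) = 2*Q
L(q) = -153*q
L(107)/z(E) = (-153*107)/((2*(-6))) = -16371/(-12) = -16371*(-1/12) = 5457/4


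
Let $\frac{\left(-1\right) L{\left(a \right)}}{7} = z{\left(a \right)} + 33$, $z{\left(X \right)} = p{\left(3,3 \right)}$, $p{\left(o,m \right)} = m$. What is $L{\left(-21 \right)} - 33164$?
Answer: $-33416$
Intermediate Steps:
$z{\left(X \right)} = 3$
$L{\left(a \right)} = -252$ ($L{\left(a \right)} = - 7 \left(3 + 33\right) = \left(-7\right) 36 = -252$)
$L{\left(-21 \right)} - 33164 = -252 - 33164 = -33416$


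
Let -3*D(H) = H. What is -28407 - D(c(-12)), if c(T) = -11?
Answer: -85232/3 ≈ -28411.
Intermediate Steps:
D(H) = -H/3
-28407 - D(c(-12)) = -28407 - (-1)*(-11)/3 = -28407 - 1*11/3 = -28407 - 11/3 = -85232/3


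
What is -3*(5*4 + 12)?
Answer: -96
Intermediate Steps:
-3*(5*4 + 12) = -3*(20 + 12) = -3*32 = -96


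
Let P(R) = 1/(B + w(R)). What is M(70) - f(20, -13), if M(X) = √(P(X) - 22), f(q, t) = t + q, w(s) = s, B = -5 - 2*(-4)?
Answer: -7 + I*√117165/73 ≈ -7.0 + 4.689*I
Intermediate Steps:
B = 3 (B = -5 + 8 = 3)
f(q, t) = q + t
P(R) = 1/(3 + R)
M(X) = √(-22 + 1/(3 + X)) (M(X) = √(1/(3 + X) - 22) = √(-22 + 1/(3 + X)))
M(70) - f(20, -13) = √((-65 - 22*70)/(3 + 70)) - (20 - 13) = √((-65 - 1540)/73) - 1*7 = √((1/73)*(-1605)) - 7 = √(-1605/73) - 7 = I*√117165/73 - 7 = -7 + I*√117165/73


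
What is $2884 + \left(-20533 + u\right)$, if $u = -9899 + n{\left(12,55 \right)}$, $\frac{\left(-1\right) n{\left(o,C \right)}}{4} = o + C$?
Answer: $-27816$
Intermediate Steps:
$n{\left(o,C \right)} = - 4 C - 4 o$ ($n{\left(o,C \right)} = - 4 \left(o + C\right) = - 4 \left(C + o\right) = - 4 C - 4 o$)
$u = -10167$ ($u = -9899 - 268 = -10167$)
$2884 + \left(-20533 + u\right) = 2884 - 30700 = -27816$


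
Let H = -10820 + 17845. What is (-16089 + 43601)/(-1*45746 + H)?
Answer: -27512/38721 ≈ -0.71052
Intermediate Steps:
H = 7025
(-16089 + 43601)/(-1*45746 + H) = (-16089 + 43601)/(-1*45746 + 7025) = 27512/(-45746 + 7025) = 27512/(-38721) = 27512*(-1/38721) = -27512/38721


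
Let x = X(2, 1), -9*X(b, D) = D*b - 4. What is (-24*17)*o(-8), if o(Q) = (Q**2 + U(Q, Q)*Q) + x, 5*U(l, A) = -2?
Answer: -412624/15 ≈ -27508.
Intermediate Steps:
X(b, D) = 4/9 - D*b/9 (X(b, D) = -(D*b - 4)/9 = -(-4 + D*b)/9 = 4/9 - D*b/9)
U(l, A) = -2/5 (U(l, A) = (1/5)*(-2) = -2/5)
x = 2/9 (x = 4/9 - 1/9*1*2 = 4/9 - 2/9 = 2/9 ≈ 0.22222)
o(Q) = 2/9 + Q**2 - 2*Q/5 (o(Q) = (Q**2 - 2*Q/5) + 2/9 = 2/9 + Q**2 - 2*Q/5)
(-24*17)*o(-8) = (-24*17)*(2/9 + (-8)**2 - 2/5*(-8)) = -408*(2/9 + 64 + 16/5) = -408*3034/45 = -412624/15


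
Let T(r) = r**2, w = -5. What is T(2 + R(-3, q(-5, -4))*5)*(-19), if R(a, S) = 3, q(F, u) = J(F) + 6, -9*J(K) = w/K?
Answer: -5491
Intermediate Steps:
J(K) = 5/(9*K) (J(K) = -(-5)/(9*K) = 5/(9*K))
q(F, u) = 6 + 5/(9*F) (q(F, u) = 5/(9*F) + 6 = 6 + 5/(9*F))
T(2 + R(-3, q(-5, -4))*5)*(-19) = (2 + 3*5)**2*(-19) = (2 + 15)**2*(-19) = 17**2*(-19) = 289*(-19) = -5491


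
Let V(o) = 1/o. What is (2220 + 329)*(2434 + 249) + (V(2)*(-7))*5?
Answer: 13677899/2 ≈ 6.8390e+6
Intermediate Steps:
(2220 + 329)*(2434 + 249) + (V(2)*(-7))*5 = (2220 + 329)*(2434 + 249) + (-7/2)*5 = 2549*2683 + ((½)*(-7))*5 = 6838967 - 7/2*5 = 6838967 - 35/2 = 13677899/2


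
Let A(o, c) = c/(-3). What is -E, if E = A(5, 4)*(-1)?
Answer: -4/3 ≈ -1.3333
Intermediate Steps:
A(o, c) = -c/3 (A(o, c) = c*(-⅓) = -c/3)
E = 4/3 (E = -⅓*4*(-1) = -4/3*(-1) = 4/3 ≈ 1.3333)
-E = -1*4/3 = -4/3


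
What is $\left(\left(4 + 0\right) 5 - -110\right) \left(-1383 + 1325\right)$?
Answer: $-7540$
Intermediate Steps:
$\left(\left(4 + 0\right) 5 - -110\right) \left(-1383 + 1325\right) = \left(4 \cdot 5 + 110\right) \left(-58\right) = \left(20 + 110\right) \left(-58\right) = 130 \left(-58\right) = -7540$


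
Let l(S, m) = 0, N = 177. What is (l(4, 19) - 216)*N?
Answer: -38232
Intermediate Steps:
(l(4, 19) - 216)*N = (0 - 216)*177 = -216*177 = -38232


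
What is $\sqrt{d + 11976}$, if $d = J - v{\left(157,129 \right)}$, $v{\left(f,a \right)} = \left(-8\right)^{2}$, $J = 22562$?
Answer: $\sqrt{34474} \approx 185.67$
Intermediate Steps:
$v{\left(f,a \right)} = 64$
$d = 22498$ ($d = 22562 - 64 = 22498$)
$\sqrt{d + 11976} = \sqrt{22498 + 11976} = \sqrt{34474}$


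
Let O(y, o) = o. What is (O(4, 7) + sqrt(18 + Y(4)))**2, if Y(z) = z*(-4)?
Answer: (7 + sqrt(2))**2 ≈ 70.799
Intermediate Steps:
Y(z) = -4*z
(O(4, 7) + sqrt(18 + Y(4)))**2 = (7 + sqrt(18 - 4*4))**2 = (7 + sqrt(18 - 16))**2 = (7 + sqrt(2))**2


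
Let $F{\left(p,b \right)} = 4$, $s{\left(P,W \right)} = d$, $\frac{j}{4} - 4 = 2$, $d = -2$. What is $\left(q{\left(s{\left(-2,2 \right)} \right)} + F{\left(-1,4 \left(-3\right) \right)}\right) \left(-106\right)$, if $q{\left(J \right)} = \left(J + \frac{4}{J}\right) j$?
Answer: $9752$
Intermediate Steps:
$j = 24$ ($j = 16 + 4 \cdot 2 = 16 + 8 = 24$)
$s{\left(P,W \right)} = -2$
$q{\left(J \right)} = 24 J + \frac{96}{J}$ ($q{\left(J \right)} = \left(J + \frac{4}{J}\right) 24 = 24 J + \frac{96}{J}$)
$\left(q{\left(s{\left(-2,2 \right)} \right)} + F{\left(-1,4 \left(-3\right) \right)}\right) \left(-106\right) = \left(\left(24 \left(-2\right) + \frac{96}{-2}\right) + 4\right) \left(-106\right) = \left(\left(-48 + 96 \left(- \frac{1}{2}\right)\right) + 4\right) \left(-106\right) = \left(\left(-48 - 48\right) + 4\right) \left(-106\right) = \left(-96 + 4\right) \left(-106\right) = \left(-92\right) \left(-106\right) = 9752$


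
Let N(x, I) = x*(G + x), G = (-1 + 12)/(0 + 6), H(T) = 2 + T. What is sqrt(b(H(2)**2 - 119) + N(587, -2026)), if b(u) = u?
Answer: sqrt(12439518)/6 ≈ 587.83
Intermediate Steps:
G = 11/6 ≈ 1.8333
N(x, I) = x*(11/6 + x)
sqrt(b(H(2)**2 - 119) + N(587, -2026)) = sqrt(((2 + 2)**2 - 119) + (1/6)*587*(11 + 6*587)) = sqrt((4**2 - 119) + (1/6)*587*(11 + 3522)) = sqrt((16 - 119) + (1/6)*587*3533) = sqrt(-103 + 2073871/6) = sqrt(2073253/6) = sqrt(12439518)/6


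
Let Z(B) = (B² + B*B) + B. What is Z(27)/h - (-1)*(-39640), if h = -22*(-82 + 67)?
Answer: -79271/2 ≈ -39636.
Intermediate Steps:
Z(B) = B + 2*B² (Z(B) = (B² + B²) + B = 2*B² + B = B + 2*B²)
h = 330 (h = -22*(-15) = 330)
Z(27)/h - (-1)*(-39640) = (27*(1 + 2*27))/330 - (-1)*(-39640) = (27*(1 + 54))*(1/330) - 1*39640 = (27*55)*(1/330) - 39640 = 1485*(1/330) - 39640 = 9/2 - 39640 = -79271/2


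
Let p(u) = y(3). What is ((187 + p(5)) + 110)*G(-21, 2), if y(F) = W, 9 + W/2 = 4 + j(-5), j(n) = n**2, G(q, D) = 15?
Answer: 5055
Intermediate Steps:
W = 40 (W = -18 + 2*(4 + (-5)**2) = -18 + 2*(4 + 25) = -18 + 2*29 = -18 + 58 = 40)
y(F) = 40
p(u) = 40
((187 + p(5)) + 110)*G(-21, 2) = ((187 + 40) + 110)*15 = (227 + 110)*15 = 337*15 = 5055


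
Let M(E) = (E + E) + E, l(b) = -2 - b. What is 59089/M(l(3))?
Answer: -59089/15 ≈ -3939.3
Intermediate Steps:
M(E) = 3*E (M(E) = 2*E + E = 3*E)
59089/M(l(3)) = 59089/((3*(-2 - 1*3))) = 59089/((3*(-2 - 3))) = 59089/((3*(-5))) = 59089/(-15) = 59089*(-1/15) = -59089/15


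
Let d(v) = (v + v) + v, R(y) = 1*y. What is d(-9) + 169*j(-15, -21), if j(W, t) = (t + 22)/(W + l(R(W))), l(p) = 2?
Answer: -40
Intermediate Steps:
R(y) = y
d(v) = 3*v (d(v) = 2*v + v = 3*v)
j(W, t) = (22 + t)/(2 + W) (j(W, t) = (t + 22)/(W + 2) = (22 + t)/(2 + W))
d(-9) + 169*j(-15, -21) = 3*(-9) + 169*((22 - 21)/(2 - 15)) = -27 + 169*(1/(-13)) = -27 + 169*(-1/13*1) = -27 + 169*(-1/13) = -27 - 13 = -40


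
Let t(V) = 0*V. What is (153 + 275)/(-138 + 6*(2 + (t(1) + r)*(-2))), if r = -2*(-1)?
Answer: -214/75 ≈ -2.8533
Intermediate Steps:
t(V) = 0
r = 2
(153 + 275)/(-138 + 6*(2 + (t(1) + r)*(-2))) = (153 + 275)/(-138 + 6*(2 + (0 + 2)*(-2))) = 428/(-138 + 6*(2 + 2*(-2))) = 428/(-138 + 6*(2 - 4)) = 428/(-138 + 6*(-2)) = 428/(-138 - 12) = 428/(-150) = 428*(-1/150) = -214/75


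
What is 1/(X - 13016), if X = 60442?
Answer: 1/47426 ≈ 2.1085e-5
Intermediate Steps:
1/(X - 13016) = 1/(60442 - 13016) = 1/47426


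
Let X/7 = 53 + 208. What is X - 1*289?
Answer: 1538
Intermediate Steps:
X = 1827 (X = 7*(53 + 208) = 7*261 = 1827)
X - 1*289 = 1827 - 1*289 = 1827 - 289 = 1538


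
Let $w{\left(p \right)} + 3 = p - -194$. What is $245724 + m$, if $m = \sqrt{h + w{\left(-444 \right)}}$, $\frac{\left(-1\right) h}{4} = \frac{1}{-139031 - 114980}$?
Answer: $245724 + \frac{3 i \sqrt{1813773419841}}{254011} \approx 2.4572 \cdot 10^{5} + 15.906 i$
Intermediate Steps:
$w{\left(p \right)} = 191 + p$ ($w{\left(p \right)} = -3 + \left(p - -194\right) = -3 + \left(p + 194\right) = -3 + \left(194 + p\right) = 191 + p$)
$h = \frac{4}{254011}$ ($h = - \frac{4}{-139031 - 114980} = - \frac{4}{-254011} = \left(-4\right) \left(- \frac{1}{254011}\right) = \frac{4}{254011} \approx 1.5747 \cdot 10^{-5}$)
$m = \frac{3 i \sqrt{1813773419841}}{254011}$ ($m = \sqrt{\frac{4}{254011} + \left(191 - 444\right)} = \sqrt{\frac{4}{254011} - 253} = \sqrt{- \frac{64264779}{254011}} = \frac{3 i \sqrt{1813773419841}}{254011} \approx 15.906 i$)
$245724 + m = 245724 + \frac{3 i \sqrt{1813773419841}}{254011}$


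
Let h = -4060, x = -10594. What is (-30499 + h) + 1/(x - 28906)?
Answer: -1365080501/39500 ≈ -34559.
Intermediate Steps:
(-30499 + h) + 1/(x - 28906) = (-30499 - 4060) + 1/(-10594 - 28906) = -34559 + 1/(-39500) = -34559 - 1/39500 = -1365080501/39500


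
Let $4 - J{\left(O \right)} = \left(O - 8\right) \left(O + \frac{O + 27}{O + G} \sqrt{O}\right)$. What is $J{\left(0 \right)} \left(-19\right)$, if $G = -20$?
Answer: $-76$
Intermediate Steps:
$J{\left(O \right)} = 4 - \left(-8 + O\right) \left(O + \frac{\sqrt{O} \left(27 + O\right)}{-20 + O}\right)$ ($J{\left(O \right)} = 4 - \left(O - 8\right) \left(O + \frac{O + 27}{O - 20} \sqrt{O}\right) = 4 - \left(-8 + O\right) \left(O + \frac{27 + O}{-20 + O} \sqrt{O}\right) = 4 - \left(-8 + O\right) \left(O + \frac{\sqrt{O} \left(27 + O\right)}{-20 + O}\right)$)
$J{\left(0 \right)} \left(-19\right) = \frac{-80 - 0^{3} - 0^{\frac{5}{2}} - 0 - 19 \cdot 0^{\frac{3}{2}} + 28 \cdot 0^{2} + 216 \sqrt{0}}{-20 + 0} \left(-19\right) = \frac{-80 - 0 - 0 + 0 - 0 + 28 \cdot 0 + 216 \cdot 0}{-20} \left(-19\right) = - \frac{-80 + 0 + 0 + 0 + 0 + 0 + 0}{20} \left(-19\right) = \left(- \frac{1}{20}\right) \left(-80\right) \left(-19\right) = 4 \left(-19\right) = -76$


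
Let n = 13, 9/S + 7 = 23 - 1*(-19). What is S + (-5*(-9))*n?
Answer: 20484/35 ≈ 585.26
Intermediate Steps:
S = 9/35 (S = 9/(-7 + (23 - 1*(-19))) = 9/(-7 + (23 + 19)) = 9/(-7 + 42) = 9/35 ≈ 0.25714)
S + (-5*(-9))*n = 9/35 - 5*(-9)*13 = 9/35 + 45*13 = 9/35 + 585 = 20484/35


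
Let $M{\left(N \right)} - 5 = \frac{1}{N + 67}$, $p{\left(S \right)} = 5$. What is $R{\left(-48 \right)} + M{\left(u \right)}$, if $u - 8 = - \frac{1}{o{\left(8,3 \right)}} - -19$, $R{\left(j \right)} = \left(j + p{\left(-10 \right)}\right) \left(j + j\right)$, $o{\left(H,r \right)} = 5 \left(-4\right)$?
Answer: $\frac{7774193}{1881} \approx 4133.0$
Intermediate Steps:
$o{\left(H,r \right)} = -20$
$R{\left(j \right)} = 2 j \left(5 + j\right)$ ($R{\left(j \right)} = \left(j + 5\right) \left(j + j\right) = \left(5 + j\right) 2 j = 2 j \left(5 + j\right)$)
$u = \frac{541}{20}$ ($u = 8 - - \frac{381}{20} = 8 + \left(\left(-1\right) \left(- \frac{1}{20}\right) + 19\right) = 8 + \left(\frac{1}{20} + 19\right) = 8 + \frac{381}{20} = \frac{541}{20} \approx 27.05$)
$M{\left(N \right)} = 5 + \frac{1}{67 + N}$ ($M{\left(N \right)} = 5 + \frac{1}{N + 67} = 5 + \frac{1}{67 + N}$)
$R{\left(-48 \right)} + M{\left(u \right)} = 2 \left(-48\right) \left(5 - 48\right) + \frac{336 + 5 \cdot \frac{541}{20}}{67 + \frac{541}{20}} = 2 \left(-48\right) \left(-43\right) + \frac{336 + \frac{541}{4}}{\frac{1881}{20}} = 4128 + \frac{20}{1881} \cdot \frac{1885}{4} = 4128 + \frac{9425}{1881} = \frac{7774193}{1881}$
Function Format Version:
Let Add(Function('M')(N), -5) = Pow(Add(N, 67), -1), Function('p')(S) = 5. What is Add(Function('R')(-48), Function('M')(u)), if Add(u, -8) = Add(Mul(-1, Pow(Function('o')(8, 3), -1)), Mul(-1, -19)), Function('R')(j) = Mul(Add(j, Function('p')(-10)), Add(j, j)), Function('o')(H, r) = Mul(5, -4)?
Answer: Rational(7774193, 1881) ≈ 4133.0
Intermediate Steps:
Function('o')(H, r) = -20
Function('R')(j) = Mul(2, j, Add(5, j)) (Function('R')(j) = Mul(Add(j, 5), Add(j, j)) = Mul(Add(5, j), Mul(2, j)) = Mul(2, j, Add(5, j)))
u = Rational(541, 20) (u = Add(8, Add(Mul(-1, Pow(-20, -1)), Mul(-1, -19))) = Add(8, Add(Mul(-1, Rational(-1, 20)), 19)) = Add(8, Add(Rational(1, 20), 19)) = Add(8, Rational(381, 20)) = Rational(541, 20) ≈ 27.050)
Function('M')(N) = Add(5, Pow(Add(67, N), -1)) (Function('M')(N) = Add(5, Pow(Add(N, 67), -1)) = Add(5, Pow(Add(67, N), -1)))
Add(Function('R')(-48), Function('M')(u)) = Add(Mul(2, -48, Add(5, -48)), Mul(Pow(Add(67, Rational(541, 20)), -1), Add(336, Mul(5, Rational(541, 20))))) = Add(Mul(2, -48, -43), Mul(Pow(Rational(1881, 20), -1), Add(336, Rational(541, 4)))) = Add(4128, Mul(Rational(20, 1881), Rational(1885, 4))) = Add(4128, Rational(9425, 1881)) = Rational(7774193, 1881)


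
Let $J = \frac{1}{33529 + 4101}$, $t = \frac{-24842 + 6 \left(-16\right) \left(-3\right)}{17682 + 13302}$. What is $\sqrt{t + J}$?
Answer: $\frac{i \sqrt{16831919072914455}}{145740990} \approx 0.89019 i$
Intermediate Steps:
$t = - \frac{12277}{15492}$ ($t = \frac{-24842 - -288}{30984} = \left(-24842 + 288\right) \frac{1}{30984} = \left(-24554\right) \frac{1}{30984} = - \frac{12277}{15492} \approx -0.79247$)
$J = \frac{1}{37630} \approx 2.6575 \cdot 10^{-5}$
$\sqrt{t + J} = \sqrt{- \frac{12277}{15492} + \frac{1}{37630}} = \sqrt{- \frac{230984009}{291481980}} = \frac{i \sqrt{16831919072914455}}{145740990}$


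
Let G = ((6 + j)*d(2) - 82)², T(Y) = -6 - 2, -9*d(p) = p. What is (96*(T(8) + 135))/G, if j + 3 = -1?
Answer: 246888/137641 ≈ 1.7937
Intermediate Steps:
j = -4 (j = -3 - 1 = -4)
d(p) = -p/9
T(Y) = -8
G = 550564/81 (G = ((6 - 4)*(-⅑*2) - 82)² = (2*(-2/9) - 82)² = (-4/9 - 82)² = (-742/9)² = 550564/81 ≈ 6797.1)
(96*(T(8) + 135))/G = (96*(-8 + 135))/(550564/81) = (96*127)*(81/550564) = 12192*(81/550564) = 246888/137641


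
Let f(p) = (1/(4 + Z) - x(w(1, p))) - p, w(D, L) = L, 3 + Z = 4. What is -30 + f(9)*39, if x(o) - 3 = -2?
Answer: -2061/5 ≈ -412.20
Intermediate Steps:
Z = 1 (Z = -3 + 4 = 1)
x(o) = 1 (x(o) = 3 - 2 = 1)
f(p) = -⅘ - p (f(p) = (1/(4 + 1) - 1*1) - p = (1/5 - 1) - p = (⅕ - 1) - p = -⅘ - p)
-30 + f(9)*39 = -30 + (-⅘ - 1*9)*39 = -30 + (-⅘ - 9)*39 = -30 - 49/5*39 = -30 - 1911/5 = -2061/5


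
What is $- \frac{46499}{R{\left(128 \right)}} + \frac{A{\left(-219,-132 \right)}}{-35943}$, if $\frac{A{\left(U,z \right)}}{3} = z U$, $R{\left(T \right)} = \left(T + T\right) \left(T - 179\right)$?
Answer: $\frac{179681671}{156423936} \approx 1.1487$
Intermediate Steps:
$R{\left(T \right)} = 2 T \left(-179 + T\right)$
$A{\left(U,z \right)} = 3 U z$ ($A{\left(U,z \right)} = 3 z U = 3 U z$)
$- \frac{46499}{R{\left(128 \right)}} + \frac{A{\left(-219,-132 \right)}}{-35943} = - \frac{46499}{2 \cdot 128 \left(-179 + 128\right)} + \frac{3 \left(-219\right) \left(-132\right)}{-35943} = - \frac{46499}{2 \cdot 128 \left(-51\right)} + 86724 \left(- \frac{1}{35943}\right) = - \frac{46499}{-13056} - \frac{28908}{11981} = \left(-46499\right) \left(- \frac{1}{13056}\right) - \frac{28908}{11981} = \frac{46499}{13056} - \frac{28908}{11981} = \frac{179681671}{156423936}$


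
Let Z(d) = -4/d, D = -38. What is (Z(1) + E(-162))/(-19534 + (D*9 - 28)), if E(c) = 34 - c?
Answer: -3/311 ≈ -0.0096463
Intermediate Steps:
(Z(1) + E(-162))/(-19534 + (D*9 - 28)) = (-4/1 + (34 - 1*(-162)))/(-19534 + (-38*9 - 28)) = (-4*1 + (34 + 162))/(-19534 + (-342 - 28)) = (-4 + 196)/(-19534 - 370) = 192/(-19904) = 192*(-1/19904) = -3/311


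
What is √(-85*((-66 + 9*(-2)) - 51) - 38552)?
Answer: I*√27077 ≈ 164.55*I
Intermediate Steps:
√(-85*((-66 + 9*(-2)) - 51) - 38552) = √(-85*((-66 - 18) - 51) - 38552) = √(-85*(-84 - 51) - 38552) = √(-85*(-135) - 38552) = √(11475 - 38552) = √(-27077) = I*√27077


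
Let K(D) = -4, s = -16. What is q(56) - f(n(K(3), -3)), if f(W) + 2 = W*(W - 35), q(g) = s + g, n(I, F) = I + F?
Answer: -252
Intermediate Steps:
n(I, F) = F + I
q(g) = -16 + g
f(W) = -2 + W*(-35 + W) (f(W) = -2 + W*(W - 35) = -2 + W*(-35 + W))
q(56) - f(n(K(3), -3)) = (-16 + 56) - (-2 + (-3 - 4)**2 - 35*(-3 - 4)) = 40 - (-2 + (-7)**2 - 35*(-7)) = 40 - (-2 + 49 + 245) = 40 - 1*292 = 40 - 292 = -252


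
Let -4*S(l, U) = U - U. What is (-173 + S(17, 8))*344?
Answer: -59512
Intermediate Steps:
S(l, U) = 0 (S(l, U) = -(U - U)/4 = -¼*0 = 0)
(-173 + S(17, 8))*344 = (-173 + 0)*344 = -173*344 = -59512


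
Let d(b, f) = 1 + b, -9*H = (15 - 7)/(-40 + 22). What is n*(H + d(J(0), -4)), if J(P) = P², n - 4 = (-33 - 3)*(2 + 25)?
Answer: -82280/81 ≈ -1015.8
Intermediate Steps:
H = 4/81 (H = -(15 - 7)/(9*(-40 + 22)) = -8/(9*(-18)) = -8*(-1)/(9*18) = -⅑*(-4/9) = 4/81 ≈ 0.049383)
n = -968 (n = 4 + (-33 - 3)*(2 + 25) = 4 - 36*27 = 4 - 972 = -968)
n*(H + d(J(0), -4)) = -968*(4/81 + (1 + 0²)) = -968*(4/81 + (1 + 0)) = -968*(4/81 + 1) = -968*85/81 = -82280/81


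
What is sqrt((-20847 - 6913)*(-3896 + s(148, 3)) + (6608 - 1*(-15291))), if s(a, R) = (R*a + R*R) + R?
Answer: sqrt(95516299) ≈ 9773.3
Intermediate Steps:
s(a, R) = R + R**2 + R*a (s(a, R) = (R*a + R**2) + R = (R**2 + R*a) + R = R + R**2 + R*a)
sqrt((-20847 - 6913)*(-3896 + s(148, 3)) + (6608 - 1*(-15291))) = sqrt((-20847 - 6913)*(-3896 + 3*(1 + 3 + 148)) + (6608 - 1*(-15291))) = sqrt(-27760*(-3896 + 3*152) + (6608 + 15291)) = sqrt(-27760*(-3896 + 456) + 21899) = sqrt(-27760*(-3440) + 21899) = sqrt(95494400 + 21899) = sqrt(95516299)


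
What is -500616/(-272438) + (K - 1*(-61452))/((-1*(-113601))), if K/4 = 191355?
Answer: 47023638692/5158204873 ≈ 9.1163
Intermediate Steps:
K = 765420 (K = 4*191355 = 765420)
-500616/(-272438) + (K - 1*(-61452))/((-1*(-113601))) = -500616/(-272438) + (765420 - 1*(-61452))/((-1*(-113601))) = -500616*(-1/272438) + (765420 + 61452)/113601 = 250308/136219 + 826872*(1/113601) = 250308/136219 + 275624/37867 = 47023638692/5158204873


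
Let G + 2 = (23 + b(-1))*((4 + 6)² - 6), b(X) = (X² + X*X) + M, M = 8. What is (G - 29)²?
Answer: 9431041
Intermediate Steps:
b(X) = 8 + 2*X² (b(X) = (X² + X*X) + 8 = (X² + X²) + 8 = 2*X² + 8 = 8 + 2*X²)
G = 3100 (G = -2 + (23 + (8 + 2*(-1)²))*((4 + 6)² - 6) = -2 + (23 + (8 + 2*1))*(10² - 6) = -2 + (23 + (8 + 2))*(100 - 6) = -2 + (23 + 10)*94 = -2 + 33*94 = -2 + 3102 = 3100)
(G - 29)² = (3100 - 29)² = 3071² = 9431041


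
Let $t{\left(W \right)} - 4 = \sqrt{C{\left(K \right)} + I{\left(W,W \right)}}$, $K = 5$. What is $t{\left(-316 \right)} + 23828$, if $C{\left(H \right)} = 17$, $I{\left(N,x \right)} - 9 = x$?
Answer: $23832 + i \sqrt{290} \approx 23832.0 + 17.029 i$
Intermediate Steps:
$I{\left(N,x \right)} = 9 + x$
$t{\left(W \right)} = 4 + \sqrt{26 + W}$ ($t{\left(W \right)} = 4 + \sqrt{17 + \left(9 + W\right)} = 4 + \sqrt{26 + W}$)
$t{\left(-316 \right)} + 23828 = \left(4 + \sqrt{26 - 316}\right) + 23828 = \left(4 + \sqrt{-290}\right) + 23828 = \left(4 + i \sqrt{290}\right) + 23828 = 23832 + i \sqrt{290}$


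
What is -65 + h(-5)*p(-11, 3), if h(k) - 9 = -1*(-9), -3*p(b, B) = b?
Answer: 1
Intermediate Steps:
p(b, B) = -b/3
h(k) = 18 (h(k) = 9 - 1*(-9) = 9 + 9 = 18)
-65 + h(-5)*p(-11, 3) = -65 + 18*(-1/3*(-11)) = -65 + 18*(11/3) = -65 + 66 = 1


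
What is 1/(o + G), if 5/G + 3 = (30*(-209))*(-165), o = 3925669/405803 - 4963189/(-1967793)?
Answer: 91791481825678457/1119493059148737027 ≈ 0.081994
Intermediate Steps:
o = 9738980964284/798536302779 (o = 3925669*(1/405803) - 4963189*(-1/1967793) = 3925669/405803 + 4963189/1967793 = 9738980964284/798536302779 ≈ 12.196)
G = 5/1034547 (G = 5/(-3 + (30*(-209))*(-165)) = 5/(-3 - 6270*(-165)) = 5/(-3 + 1034550) = 5/1034547 ≈ 4.8330e-6)
1/(o + G) = 1/(9738980964284/798536302779 + 5/1034547) = 1/(1119493059148737027/91791481825678457) = 91791481825678457/1119493059148737027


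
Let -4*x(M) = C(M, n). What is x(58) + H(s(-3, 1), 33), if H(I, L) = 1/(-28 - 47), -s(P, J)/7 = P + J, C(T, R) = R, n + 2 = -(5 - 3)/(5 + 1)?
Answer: 57/100 ≈ 0.57000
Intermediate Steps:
n = -7/3 (n = -2 - (5 - 3)/(5 + 1) = -2 - 2/6 = -2 - 1*⅓ = -2 - ⅓ = -7/3 ≈ -2.3333)
x(M) = 7/12 (x(M) = -¼*(-7/3) = 7/12)
s(P, J) = -7*J - 7*P (s(P, J) = -7*(P + J) = -7*(J + P) = -7*J - 7*P)
H(I, L) = -1/75 (H(I, L) = 1/(-75) = -1/75)
x(58) + H(s(-3, 1), 33) = 7/12 - 1/75 = 57/100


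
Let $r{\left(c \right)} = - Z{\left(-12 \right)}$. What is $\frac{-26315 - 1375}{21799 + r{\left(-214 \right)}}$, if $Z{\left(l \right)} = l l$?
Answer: $- \frac{78}{61} \approx -1.2787$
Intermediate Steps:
$Z{\left(l \right)} = l^{2}$
$r{\left(c \right)} = -144$ ($r{\left(c \right)} = - \left(-12\right)^{2} = \left(-1\right) 144 = -144$)
$\frac{-26315 - 1375}{21799 + r{\left(-214 \right)}} = \frac{-26315 - 1375}{21799 - 144} = - \frac{27690}{21655} = \left(-27690\right) \frac{1}{21655} = - \frac{78}{61}$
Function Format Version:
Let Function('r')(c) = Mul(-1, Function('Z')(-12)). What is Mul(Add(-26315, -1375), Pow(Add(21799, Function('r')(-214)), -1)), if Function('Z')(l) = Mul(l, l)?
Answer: Rational(-78, 61) ≈ -1.2787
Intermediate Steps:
Function('Z')(l) = Pow(l, 2)
Function('r')(c) = -144 (Function('r')(c) = Mul(-1, Pow(-12, 2)) = Mul(-1, 144) = -144)
Mul(Add(-26315, -1375), Pow(Add(21799, Function('r')(-214)), -1)) = Mul(Add(-26315, -1375), Pow(Add(21799, -144), -1)) = Mul(-27690, Pow(21655, -1)) = Mul(-27690, Rational(1, 21655)) = Rational(-78, 61)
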